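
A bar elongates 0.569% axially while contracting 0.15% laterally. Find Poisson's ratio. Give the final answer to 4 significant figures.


nu = -epsilon_lat / epsilon_axial
Lateral strain is contraction (negative), so using magnitudes:
nu = 0.15 / 0.569
nu = 0.2636


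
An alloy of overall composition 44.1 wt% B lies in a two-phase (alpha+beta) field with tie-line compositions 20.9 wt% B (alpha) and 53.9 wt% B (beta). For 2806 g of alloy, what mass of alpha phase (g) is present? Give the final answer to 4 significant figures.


f_alpha = (C_beta - C0) / (C_beta - C_alpha)
f_alpha = (53.9 - 44.1) / (53.9 - 20.9) = 0.29697
m_alpha = f_alpha * m_total = 0.29697 * 2806 = 833.3 g


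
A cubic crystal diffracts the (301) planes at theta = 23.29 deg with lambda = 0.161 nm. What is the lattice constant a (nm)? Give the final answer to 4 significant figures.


d = lambda / (2*sin(theta))
d = 0.161 / (2*sin(23.29 deg))
d = 0.203599 nm
a = d * sqrt(h^2+k^2+l^2) = 0.203599 * sqrt(10)
a = 0.6438 nm


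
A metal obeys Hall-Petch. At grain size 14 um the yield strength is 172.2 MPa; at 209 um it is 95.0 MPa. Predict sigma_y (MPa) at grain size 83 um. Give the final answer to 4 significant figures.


sigma_y = sigma0 + k / sqrt(d)
1/sqrt(d1) = 1/sqrt(1.4e-05) = 267.261;  1/sqrt(d2) = 69.1714
k = (sigma1 - sigma2) / (1/sqrt(d1) - 1/sqrt(d2)) = (172.2 - 95.0) / (267.261 - 69.1714) = 0.389722 MPa*m^0.5
sigma0 = sigma1 - k/sqrt(d1) = 172.2 - 0.389722*267.261 = 68.0423 MPa
sigma_y(d3) = 68.0423 + 0.389722 / sqrt(8.3e-05) = 110.8 MPa


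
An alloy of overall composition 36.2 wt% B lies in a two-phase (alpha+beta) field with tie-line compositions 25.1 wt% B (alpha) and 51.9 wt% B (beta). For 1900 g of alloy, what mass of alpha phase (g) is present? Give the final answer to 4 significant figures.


f_alpha = (C_beta - C0) / (C_beta - C_alpha)
f_alpha = (51.9 - 36.2) / (51.9 - 25.1) = 0.585821
m_alpha = f_alpha * m_total = 0.585821 * 1900 = 1113 g


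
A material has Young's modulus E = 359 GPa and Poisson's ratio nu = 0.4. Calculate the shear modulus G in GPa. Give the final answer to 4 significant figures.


G = E / (2*(1+nu))
G = 359 / (2*(1+0.4))
G = 128.2 GPa


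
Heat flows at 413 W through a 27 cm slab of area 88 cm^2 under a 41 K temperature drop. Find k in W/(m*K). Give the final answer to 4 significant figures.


k = Q*L / (A*dT)
L = 0.27 m, A = 8.8e-03 m^2
k = 413 * 0.27 / (8.8e-03 * 41)
k = 309.1 W/(m*K)


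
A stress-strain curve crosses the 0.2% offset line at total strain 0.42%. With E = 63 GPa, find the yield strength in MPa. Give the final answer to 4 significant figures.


Offset strain = 0.002
Elastic strain at yield = total_strain - offset = 4.2e-03 - 0.002 = 2.2e-03
sigma_y = E * elastic_strain = 63000 * 2.2e-03
sigma_y = 138.6 MPa


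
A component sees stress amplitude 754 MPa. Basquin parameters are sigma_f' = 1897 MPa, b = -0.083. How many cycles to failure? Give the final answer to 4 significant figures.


sigma_a = sigma_f' * (2*Nf)^b
2*Nf = (sigma_a / sigma_f')^(1/b)
2*Nf = (754 / 1897)^(1/-0.083)
2*Nf = 67245.4
Nf = 33620 cycles


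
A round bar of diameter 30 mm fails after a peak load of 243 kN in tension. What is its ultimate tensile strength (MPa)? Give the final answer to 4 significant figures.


A0 = pi*(d/2)^2 = pi*(30/2)^2 = 706.858 mm^2
UTS = F_max / A0 = 243*1000 / 706.858
UTS = 343.8 MPa


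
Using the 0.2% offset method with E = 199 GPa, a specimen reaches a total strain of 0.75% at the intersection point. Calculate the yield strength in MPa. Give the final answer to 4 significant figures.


Offset strain = 0.002
Elastic strain at yield = total_strain - offset = 7.5e-03 - 0.002 = 5.5e-03
sigma_y = E * elastic_strain = 199000 * 5.5e-03
sigma_y = 1095 MPa


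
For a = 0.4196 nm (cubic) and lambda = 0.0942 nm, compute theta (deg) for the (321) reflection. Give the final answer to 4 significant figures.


d = a / sqrt(h^2+k^2+l^2)
d = 0.4196 / sqrt(14) = 0.112143 nm
lambda = 2*d*sin(theta)  =>  sin(theta) = lambda / (2*d)
sin(theta) = 0.0942 / (2 * 0.112143) = 0.42
theta = 24.83 deg


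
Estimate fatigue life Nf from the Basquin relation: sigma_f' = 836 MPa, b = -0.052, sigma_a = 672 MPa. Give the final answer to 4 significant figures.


sigma_a = sigma_f' * (2*Nf)^b
2*Nf = (sigma_a / sigma_f')^(1/b)
2*Nf = (672 / 836)^(1/-0.052)
2*Nf = 66.6482
Nf = 33.32 cycles


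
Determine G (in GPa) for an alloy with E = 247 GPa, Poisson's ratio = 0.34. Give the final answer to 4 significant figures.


G = E / (2*(1+nu))
G = 247 / (2*(1+0.34))
G = 92.16 GPa


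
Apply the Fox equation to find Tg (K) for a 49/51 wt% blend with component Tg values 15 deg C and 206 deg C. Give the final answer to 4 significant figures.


1/Tg = w1/Tg1 + w2/Tg2 (in Kelvin)
Tg1 = 288.15 K, Tg2 = 479.15 K
1/Tg = 0.49/288.15 + 0.51/479.15
Tg = 361.7 K


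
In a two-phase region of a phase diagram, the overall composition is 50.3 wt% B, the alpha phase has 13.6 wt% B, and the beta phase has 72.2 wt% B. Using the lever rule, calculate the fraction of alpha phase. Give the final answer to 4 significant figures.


f_alpha = (C_beta - C0) / (C_beta - C_alpha)
f_alpha = (72.2 - 50.3) / (72.2 - 13.6)
f_alpha = 0.3737


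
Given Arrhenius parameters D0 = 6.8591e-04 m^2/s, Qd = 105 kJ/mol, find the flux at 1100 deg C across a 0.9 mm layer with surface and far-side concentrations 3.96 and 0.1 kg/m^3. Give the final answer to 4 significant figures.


Step 1: D = D0 * exp(-Qd/(R*T))
T = 1100 + 273.15 = 1373.15 K
D = 6.8591e-04 * exp(-105e3 / (8.314 * 1373.15)) = 6.94899e-08 m^2/s
Step 2: J = D * (C1 - C2) / dx
J = 6.94899e-08 * (3.96 - 0.1) / 9e-04
J = 2.98e-04 kg/(m^2*s)


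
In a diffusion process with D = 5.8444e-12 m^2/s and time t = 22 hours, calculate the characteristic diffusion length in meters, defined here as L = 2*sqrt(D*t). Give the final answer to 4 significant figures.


t = 22 hr = 79200 s
Diffusion length = 2*sqrt(D*t)
= 2*sqrt(5.8444e-12 * 79200)
= 1.361e-03 m


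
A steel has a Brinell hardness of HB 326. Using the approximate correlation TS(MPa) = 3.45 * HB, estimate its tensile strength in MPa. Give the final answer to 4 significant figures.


TS (MPa) = 3.45 * HB
TS = 3.45 * 326
TS = 1125 MPa


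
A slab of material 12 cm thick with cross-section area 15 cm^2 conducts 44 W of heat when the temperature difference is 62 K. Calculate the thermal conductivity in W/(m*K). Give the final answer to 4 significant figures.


k = Q*L / (A*dT)
L = 0.12 m, A = 1.5e-03 m^2
k = 44 * 0.12 / (1.5e-03 * 62)
k = 56.77 W/(m*K)


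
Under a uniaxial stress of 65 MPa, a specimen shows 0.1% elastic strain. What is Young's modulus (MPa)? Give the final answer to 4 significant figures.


E = sigma / epsilon
epsilon = 0.1% = 1e-03
E = 65 / 1e-03
E = 65000 MPa


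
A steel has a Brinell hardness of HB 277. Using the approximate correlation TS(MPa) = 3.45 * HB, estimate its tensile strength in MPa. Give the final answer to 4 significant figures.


TS (MPa) = 3.45 * HB
TS = 3.45 * 277
TS = 955.7 MPa


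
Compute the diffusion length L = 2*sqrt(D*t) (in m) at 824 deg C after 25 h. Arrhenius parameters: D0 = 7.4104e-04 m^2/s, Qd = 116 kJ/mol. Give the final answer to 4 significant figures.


Step 1: D = D0 * exp(-Qd/(R*T))
T = 1097.15 K
D = 7.4104e-04 * exp(-116e3 / (8.314 * 1097.15)) = 2.22307e-09 m^2/s
Step 2: L = 2*sqrt(D*t)
t = 25 h = 90000 s
L = 2*sqrt(2.22307e-09 * 90000) = 0.02829 m


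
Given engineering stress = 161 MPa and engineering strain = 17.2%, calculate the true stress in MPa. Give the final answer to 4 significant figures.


sigma_true = sigma_eng * (1 + epsilon_eng)
sigma_true = 161 * (1 + 0.172)
sigma_true = 188.7 MPa


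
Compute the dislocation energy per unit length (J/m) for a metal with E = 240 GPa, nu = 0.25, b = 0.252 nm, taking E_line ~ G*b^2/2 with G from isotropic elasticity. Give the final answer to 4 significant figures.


Step 1: G = E / (2*(1+nu))
G = 240 / (2*(1+0.25)) = 96 GPa = 9.6e+10 Pa
Step 2: E_line = G*b^2/2
b = 0.252 nm = 2.52e-10 m
E_line = 0.5 * 9.6e+10 * (2.52e-10)^2 = 3.048e-09 J/m


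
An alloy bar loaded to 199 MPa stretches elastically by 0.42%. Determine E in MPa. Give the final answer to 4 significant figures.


E = sigma / epsilon
epsilon = 0.42% = 4.2e-03
E = 199 / 4.2e-03
E = 47380 MPa


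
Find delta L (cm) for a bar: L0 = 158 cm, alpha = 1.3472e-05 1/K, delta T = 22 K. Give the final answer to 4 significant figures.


dL = L0 * alpha * dT
dL = 158 * 1.3472e-05 * 22
dL = 0.04683 cm


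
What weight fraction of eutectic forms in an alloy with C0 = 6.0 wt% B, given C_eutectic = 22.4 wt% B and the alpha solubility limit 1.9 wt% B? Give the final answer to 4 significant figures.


f_primary = (C_e - C0) / (C_e - C_alpha_max)
f_primary = (22.4 - 6.0) / (22.4 - 1.9)
f_primary = 0.8
f_eutectic = 1 - 0.8 = 0.2


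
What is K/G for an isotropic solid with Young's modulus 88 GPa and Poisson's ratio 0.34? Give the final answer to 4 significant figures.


G = E / (2*(1+nu))
G = 88 / (2*(1+0.34)) = 32.8358 GPa
K = E / (3*(1-2*nu))
K = 88 / (3*(1-2*0.34)) = 91.6667 GPa
K/G = 91.6667 / 32.8358 = 2.792


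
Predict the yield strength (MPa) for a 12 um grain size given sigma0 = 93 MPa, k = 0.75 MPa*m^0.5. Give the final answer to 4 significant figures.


sigma_y = sigma0 + k / sqrt(d)
d = 12 um = 1.2e-05 m
sigma_y = 93 + 0.75 / sqrt(1.2e-05)
sigma_y = 309.5 MPa


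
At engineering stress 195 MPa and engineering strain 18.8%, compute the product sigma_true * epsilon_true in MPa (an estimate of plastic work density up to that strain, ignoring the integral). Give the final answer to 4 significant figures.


sigma_true = sigma_eng * (1 + epsilon_eng)
sigma_true = 195 * (1 + 0.188) = 231.66 MPa
epsilon_true = ln(1 + epsilon_eng)
epsilon_true = ln(1 + 0.188) = 0.172271
sigma_true * epsilon_true = 231.66 * 0.172271 = 39.91 MPa


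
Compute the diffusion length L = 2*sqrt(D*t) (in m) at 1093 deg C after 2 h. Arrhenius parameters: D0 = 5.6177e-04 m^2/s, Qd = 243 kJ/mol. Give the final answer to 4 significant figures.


Step 1: D = D0 * exp(-Qd/(R*T))
T = 1366.15 K
D = 5.6177e-04 * exp(-243e3 / (8.314 * 1366.15)) = 2.87168e-13 m^2/s
Step 2: L = 2*sqrt(D*t)
t = 2 h = 7200 s
L = 2*sqrt(2.87168e-13 * 7200) = 9.094e-05 m


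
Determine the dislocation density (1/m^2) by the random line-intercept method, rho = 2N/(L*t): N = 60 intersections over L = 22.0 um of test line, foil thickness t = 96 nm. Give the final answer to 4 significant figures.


rho = 2N / (L * t)
L = 22.0 um = 2.2e-05 m, t = 96 nm = 9.6e-08 m
rho = 2 * 60 / (2.2e-05 * 9.6e-08)
rho = 5.682e+13 1/m^2


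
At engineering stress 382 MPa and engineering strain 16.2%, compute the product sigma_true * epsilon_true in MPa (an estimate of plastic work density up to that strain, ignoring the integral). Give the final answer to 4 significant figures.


sigma_true = sigma_eng * (1 + epsilon_eng)
sigma_true = 382 * (1 + 0.162) = 443.884 MPa
epsilon_true = ln(1 + epsilon_eng)
epsilon_true = ln(1 + 0.162) = 0.150143
sigma_true * epsilon_true = 443.884 * 0.150143 = 66.65 MPa


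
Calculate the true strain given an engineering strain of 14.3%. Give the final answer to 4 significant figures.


epsilon_true = ln(1 + epsilon_eng)
epsilon_true = ln(1 + 0.143)
epsilon_true = 0.1337


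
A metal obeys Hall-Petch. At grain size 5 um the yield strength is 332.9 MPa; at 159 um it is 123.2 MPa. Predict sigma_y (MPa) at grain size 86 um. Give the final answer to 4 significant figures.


sigma_y = sigma0 + k / sqrt(d)
1/sqrt(d1) = 1/sqrt(5e-06) = 447.214;  1/sqrt(d2) = 79.3052
k = (sigma1 - sigma2) / (1/sqrt(d1) - 1/sqrt(d2)) = (332.9 - 123.2) / (447.214 - 79.3052) = 0.569979 MPa*m^0.5
sigma0 = sigma1 - k/sqrt(d1) = 332.9 - 0.569979*447.214 = 77.9977 MPa
sigma_y(d3) = 77.9977 + 0.569979 / sqrt(8.6e-05) = 139.5 MPa


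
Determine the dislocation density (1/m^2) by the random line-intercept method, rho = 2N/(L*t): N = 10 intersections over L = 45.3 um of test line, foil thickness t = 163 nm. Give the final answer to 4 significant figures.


rho = 2N / (L * t)
L = 45.3 um = 4.53e-05 m, t = 163 nm = 1.63e-07 m
rho = 2 * 10 / (4.53e-05 * 1.63e-07)
rho = 2.709e+12 1/m^2


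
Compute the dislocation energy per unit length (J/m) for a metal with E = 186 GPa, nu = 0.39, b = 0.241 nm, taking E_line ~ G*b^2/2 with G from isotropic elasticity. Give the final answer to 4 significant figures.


Step 1: G = E / (2*(1+nu))
G = 186 / (2*(1+0.39)) = 66.9065 GPa = 6.69065e+10 Pa
Step 2: E_line = G*b^2/2
b = 0.241 nm = 2.41e-10 m
E_line = 0.5 * 6.69065e+10 * (2.41e-10)^2 = 1.943e-09 J/m


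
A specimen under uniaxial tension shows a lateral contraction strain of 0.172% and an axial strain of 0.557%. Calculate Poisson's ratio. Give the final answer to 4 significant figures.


nu = -epsilon_lat / epsilon_axial
Lateral strain is contraction (negative), so using magnitudes:
nu = 0.172 / 0.557
nu = 0.3088


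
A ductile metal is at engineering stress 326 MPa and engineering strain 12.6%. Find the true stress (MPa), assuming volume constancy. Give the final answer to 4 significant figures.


sigma_true = sigma_eng * (1 + epsilon_eng)
sigma_true = 326 * (1 + 0.126)
sigma_true = 367.1 MPa


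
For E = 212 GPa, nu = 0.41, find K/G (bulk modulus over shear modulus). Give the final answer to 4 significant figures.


G = E / (2*(1+nu))
G = 212 / (2*(1+0.41)) = 75.1773 GPa
K = E / (3*(1-2*nu))
K = 212 / (3*(1-2*0.41)) = 392.593 GPa
K/G = 392.593 / 75.1773 = 5.222


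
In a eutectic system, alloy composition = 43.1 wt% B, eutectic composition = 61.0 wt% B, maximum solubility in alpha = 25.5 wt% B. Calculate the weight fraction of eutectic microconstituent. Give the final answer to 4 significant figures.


f_primary = (C_e - C0) / (C_e - C_alpha_max)
f_primary = (61.0 - 43.1) / (61.0 - 25.5)
f_primary = 0.504225
f_eutectic = 1 - 0.504225 = 0.4958


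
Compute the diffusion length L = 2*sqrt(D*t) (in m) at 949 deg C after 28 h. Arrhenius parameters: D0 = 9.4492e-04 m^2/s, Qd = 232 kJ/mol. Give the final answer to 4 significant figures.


Step 1: D = D0 * exp(-Qd/(R*T))
T = 1222.15 K
D = 9.4492e-04 * exp(-232e3 / (8.314 * 1222.15)) = 1.14648e-13 m^2/s
Step 2: L = 2*sqrt(D*t)
t = 28 h = 100800 s
L = 2*sqrt(1.14648e-13 * 100800) = 2.15e-04 m


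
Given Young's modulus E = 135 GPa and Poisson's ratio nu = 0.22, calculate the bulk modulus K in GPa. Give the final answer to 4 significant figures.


K = E / (3*(1-2*nu))
K = 135 / (3*(1-2*0.22))
K = 80.36 GPa


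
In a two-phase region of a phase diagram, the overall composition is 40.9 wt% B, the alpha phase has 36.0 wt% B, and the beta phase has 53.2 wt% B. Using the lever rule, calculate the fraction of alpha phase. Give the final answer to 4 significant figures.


f_alpha = (C_beta - C0) / (C_beta - C_alpha)
f_alpha = (53.2 - 40.9) / (53.2 - 36.0)
f_alpha = 0.7151


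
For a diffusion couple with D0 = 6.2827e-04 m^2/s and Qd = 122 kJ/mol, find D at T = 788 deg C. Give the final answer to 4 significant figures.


D = D0 * exp(-Qd / (R*T))
T = 1061.15 K
D = 6.2827e-04 * exp(-122e3 / (8.314 * 1061.15))
D = 6.202e-10 m^2/s


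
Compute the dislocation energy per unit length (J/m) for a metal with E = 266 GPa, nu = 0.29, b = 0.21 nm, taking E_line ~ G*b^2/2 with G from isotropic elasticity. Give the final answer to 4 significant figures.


Step 1: G = E / (2*(1+nu))
G = 266 / (2*(1+0.29)) = 103.101 GPa = 1.03101e+11 Pa
Step 2: E_line = G*b^2/2
b = 0.21 nm = 2.1e-10 m
E_line = 0.5 * 1.03101e+11 * (2.1e-10)^2 = 2.273e-09 J/m


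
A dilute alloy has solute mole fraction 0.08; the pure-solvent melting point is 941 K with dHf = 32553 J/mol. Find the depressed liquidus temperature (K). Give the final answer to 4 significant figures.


dT = R*Tm^2*x / dHf
dT = 8.314 * 941^2 * 0.08 / 32553
dT = 18.0921 K
T_new = 941 - 18.0921 = 922.9 K


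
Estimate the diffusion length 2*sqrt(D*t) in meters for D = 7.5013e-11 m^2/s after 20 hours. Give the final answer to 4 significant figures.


t = 20 hr = 72000 s
Diffusion length = 2*sqrt(D*t)
= 2*sqrt(7.5013e-11 * 72000)
= 4.648e-03 m


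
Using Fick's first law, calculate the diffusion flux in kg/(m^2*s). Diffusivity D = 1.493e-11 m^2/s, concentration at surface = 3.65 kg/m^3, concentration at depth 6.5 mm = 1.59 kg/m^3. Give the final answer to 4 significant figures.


J = -D * (dC/dx) = D * (C1 - C2) / dx
J = 1.493e-11 * (3.65 - 1.59) / 6.5e-03
J = 4.732e-09 kg/(m^2*s)


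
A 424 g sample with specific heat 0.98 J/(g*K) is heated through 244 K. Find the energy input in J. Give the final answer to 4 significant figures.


Q = m * cp * dT
Q = 424 * 0.98 * 244
Q = 101400 J


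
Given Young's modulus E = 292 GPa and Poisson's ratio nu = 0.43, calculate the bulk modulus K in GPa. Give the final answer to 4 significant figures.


K = E / (3*(1-2*nu))
K = 292 / (3*(1-2*0.43))
K = 695.2 GPa


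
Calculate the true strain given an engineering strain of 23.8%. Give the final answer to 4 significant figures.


epsilon_true = ln(1 + epsilon_eng)
epsilon_true = ln(1 + 0.238)
epsilon_true = 0.2135


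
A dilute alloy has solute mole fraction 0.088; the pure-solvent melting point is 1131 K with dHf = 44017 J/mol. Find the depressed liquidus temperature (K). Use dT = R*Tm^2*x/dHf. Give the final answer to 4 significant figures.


dT = R*Tm^2*x / dHf
dT = 8.314 * 1131^2 * 0.088 / 44017
dT = 21.2617 K
T_new = 1131 - 21.2617 = 1110 K


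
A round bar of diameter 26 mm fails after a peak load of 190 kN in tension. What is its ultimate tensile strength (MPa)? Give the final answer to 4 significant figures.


A0 = pi*(d/2)^2 = pi*(26/2)^2 = 530.929 mm^2
UTS = F_max / A0 = 190*1000 / 530.929
UTS = 357.9 MPa


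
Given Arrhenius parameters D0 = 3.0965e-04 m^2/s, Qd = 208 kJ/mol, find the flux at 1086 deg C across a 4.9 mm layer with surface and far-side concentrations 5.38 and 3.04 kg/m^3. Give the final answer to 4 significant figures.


Step 1: D = D0 * exp(-Qd/(R*T))
T = 1086 + 273.15 = 1359.15 K
D = 3.0965e-04 * exp(-208e3 / (8.314 * 1359.15)) = 3.13877e-12 m^2/s
Step 2: J = D * (C1 - C2) / dx
J = 3.13877e-12 * (5.38 - 3.04) / 4.9e-03
J = 1.499e-09 kg/(m^2*s)


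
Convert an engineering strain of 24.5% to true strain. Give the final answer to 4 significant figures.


epsilon_true = ln(1 + epsilon_eng)
epsilon_true = ln(1 + 0.245)
epsilon_true = 0.2191


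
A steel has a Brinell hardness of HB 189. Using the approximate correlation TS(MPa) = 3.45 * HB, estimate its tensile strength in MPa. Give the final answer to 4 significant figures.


TS (MPa) = 3.45 * HB
TS = 3.45 * 189
TS = 652.1 MPa


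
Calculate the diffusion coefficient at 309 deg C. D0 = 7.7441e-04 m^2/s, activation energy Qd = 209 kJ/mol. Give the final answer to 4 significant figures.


D = D0 * exp(-Qd / (R*T))
T = 582.15 K
D = 7.7441e-04 * exp(-209e3 / (8.314 * 582.15))
D = 1.366e-22 m^2/s


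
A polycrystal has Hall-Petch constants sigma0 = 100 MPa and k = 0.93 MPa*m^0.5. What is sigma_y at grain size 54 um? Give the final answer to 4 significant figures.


sigma_y = sigma0 + k / sqrt(d)
d = 54 um = 5.4e-05 m
sigma_y = 100 + 0.93 / sqrt(5.4e-05)
sigma_y = 226.6 MPa


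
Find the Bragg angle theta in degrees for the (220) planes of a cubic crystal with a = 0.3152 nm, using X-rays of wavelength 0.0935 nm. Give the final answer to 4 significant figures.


d = a / sqrt(h^2+k^2+l^2)
d = 0.3152 / sqrt(8) = 0.11144 nm
lambda = 2*d*sin(theta)  =>  sin(theta) = lambda / (2*d)
sin(theta) = 0.0935 / (2 * 0.11144) = 0.419508
theta = 24.8 deg


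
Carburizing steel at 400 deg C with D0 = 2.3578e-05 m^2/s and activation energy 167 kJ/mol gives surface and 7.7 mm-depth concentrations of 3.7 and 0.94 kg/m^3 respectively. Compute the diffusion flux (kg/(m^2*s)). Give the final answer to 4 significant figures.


Step 1: D = D0 * exp(-Qd/(R*T))
T = 400 + 273.15 = 673.15 K
D = 2.3578e-05 * exp(-167e3 / (8.314 * 673.15)) = 2.58991e-18 m^2/s
Step 2: J = D * (C1 - C2) / dx
J = 2.58991e-18 * (3.7 - 0.94) / 7.7e-03
J = 9.283e-16 kg/(m^2*s)


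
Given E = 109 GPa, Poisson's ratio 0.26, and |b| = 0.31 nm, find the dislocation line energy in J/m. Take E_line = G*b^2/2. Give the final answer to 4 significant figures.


Step 1: G = E / (2*(1+nu))
G = 109 / (2*(1+0.26)) = 43.254 GPa = 4.3254e+10 Pa
Step 2: E_line = G*b^2/2
b = 0.31 nm = 3.1e-10 m
E_line = 0.5 * 4.3254e+10 * (3.1e-10)^2 = 2.078e-09 J/m


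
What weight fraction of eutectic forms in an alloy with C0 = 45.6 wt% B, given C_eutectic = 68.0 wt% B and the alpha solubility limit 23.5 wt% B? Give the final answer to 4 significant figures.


f_primary = (C_e - C0) / (C_e - C_alpha_max)
f_primary = (68.0 - 45.6) / (68.0 - 23.5)
f_primary = 0.503371
f_eutectic = 1 - 0.503371 = 0.4966


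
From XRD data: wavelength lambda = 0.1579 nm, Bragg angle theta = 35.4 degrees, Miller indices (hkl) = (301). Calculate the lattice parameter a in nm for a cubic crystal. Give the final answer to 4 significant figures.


d = lambda / (2*sin(theta))
d = 0.1579 / (2*sin(35.4 deg))
d = 0.13629 nm
a = d * sqrt(h^2+k^2+l^2) = 0.13629 * sqrt(10)
a = 0.431 nm


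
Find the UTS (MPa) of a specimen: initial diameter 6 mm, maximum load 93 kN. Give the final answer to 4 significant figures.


A0 = pi*(d/2)^2 = pi*(6/2)^2 = 28.2743 mm^2
UTS = F_max / A0 = 93*1000 / 28.2743
UTS = 3289 MPa


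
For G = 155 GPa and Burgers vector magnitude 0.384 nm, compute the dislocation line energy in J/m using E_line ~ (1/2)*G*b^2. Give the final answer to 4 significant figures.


E = G*b^2/2
b = 0.384 nm = 3.84e-10 m
G = 155 GPa = 1.55e+11 Pa
E = 0.5 * 1.55e+11 * (3.84e-10)^2
E = 1.143e-08 J/m


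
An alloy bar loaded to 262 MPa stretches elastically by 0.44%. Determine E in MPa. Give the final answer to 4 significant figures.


E = sigma / epsilon
epsilon = 0.44% = 4.4e-03
E = 262 / 4.4e-03
E = 59550 MPa


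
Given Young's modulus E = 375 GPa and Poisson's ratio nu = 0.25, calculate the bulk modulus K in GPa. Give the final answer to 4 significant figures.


K = E / (3*(1-2*nu))
K = 375 / (3*(1-2*0.25))
K = 250 GPa


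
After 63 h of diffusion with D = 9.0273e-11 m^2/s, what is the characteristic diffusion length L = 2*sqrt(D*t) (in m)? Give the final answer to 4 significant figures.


t = 63 hr = 226800 s
Diffusion length = 2*sqrt(D*t)
= 2*sqrt(9.0273e-11 * 226800)
= 9.05e-03 m


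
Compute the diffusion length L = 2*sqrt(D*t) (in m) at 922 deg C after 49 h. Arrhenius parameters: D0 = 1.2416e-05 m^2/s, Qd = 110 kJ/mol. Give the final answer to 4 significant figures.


Step 1: D = D0 * exp(-Qd/(R*T))
T = 1195.15 K
D = 1.2416e-05 * exp(-110e3 / (8.314 * 1195.15)) = 1.93287e-10 m^2/s
Step 2: L = 2*sqrt(D*t)
t = 49 h = 176400 s
L = 2*sqrt(1.93287e-10 * 176400) = 0.01168 m


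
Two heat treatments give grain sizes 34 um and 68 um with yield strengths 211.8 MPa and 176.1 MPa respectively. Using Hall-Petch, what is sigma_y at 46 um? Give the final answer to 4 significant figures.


sigma_y = sigma0 + k / sqrt(d)
1/sqrt(d1) = 1/sqrt(3.4e-05) = 171.499;  1/sqrt(d2) = 121.268
k = (sigma1 - sigma2) / (1/sqrt(d1) - 1/sqrt(d2)) = (211.8 - 176.1) / (171.499 - 121.268) = 0.71072 MPa*m^0.5
sigma0 = sigma1 - k/sqrt(d1) = 211.8 - 0.71072*171.499 = 89.9126 MPa
sigma_y(d3) = 89.9126 + 0.71072 / sqrt(4.6e-05) = 194.7 MPa


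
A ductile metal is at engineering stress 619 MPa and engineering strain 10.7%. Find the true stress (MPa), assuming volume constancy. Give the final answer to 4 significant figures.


sigma_true = sigma_eng * (1 + epsilon_eng)
sigma_true = 619 * (1 + 0.107)
sigma_true = 685.2 MPa


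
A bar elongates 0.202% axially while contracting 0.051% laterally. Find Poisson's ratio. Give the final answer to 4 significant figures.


nu = -epsilon_lat / epsilon_axial
Lateral strain is contraction (negative), so using magnitudes:
nu = 0.051 / 0.202
nu = 0.2525


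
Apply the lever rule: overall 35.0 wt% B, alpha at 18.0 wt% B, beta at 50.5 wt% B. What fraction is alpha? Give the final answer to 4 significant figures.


f_alpha = (C_beta - C0) / (C_beta - C_alpha)
f_alpha = (50.5 - 35.0) / (50.5 - 18.0)
f_alpha = 0.4769


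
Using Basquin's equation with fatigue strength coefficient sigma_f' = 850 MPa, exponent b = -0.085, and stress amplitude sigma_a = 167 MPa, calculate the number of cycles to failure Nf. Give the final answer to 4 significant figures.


sigma_a = sigma_f' * (2*Nf)^b
2*Nf = (sigma_a / sigma_f')^(1/b)
2*Nf = (167 / 850)^(1/-0.085)
2*Nf = 2.06133e+08
Nf = 1.031e+08 cycles


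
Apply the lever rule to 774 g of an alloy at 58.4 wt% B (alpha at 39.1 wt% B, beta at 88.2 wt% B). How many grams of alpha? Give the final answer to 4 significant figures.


f_alpha = (C_beta - C0) / (C_beta - C_alpha)
f_alpha = (88.2 - 58.4) / (88.2 - 39.1) = 0.606925
m_alpha = f_alpha * m_total = 0.606925 * 774 = 469.8 g


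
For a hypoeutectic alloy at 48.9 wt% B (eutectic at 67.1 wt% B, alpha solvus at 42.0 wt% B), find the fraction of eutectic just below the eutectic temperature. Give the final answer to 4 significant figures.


f_primary = (C_e - C0) / (C_e - C_alpha_max)
f_primary = (67.1 - 48.9) / (67.1 - 42.0)
f_primary = 0.7251
f_eutectic = 1 - 0.7251 = 0.2749


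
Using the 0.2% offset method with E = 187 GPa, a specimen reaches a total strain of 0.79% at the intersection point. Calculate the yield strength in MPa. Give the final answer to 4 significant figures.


Offset strain = 0.002
Elastic strain at yield = total_strain - offset = 7.9e-03 - 0.002 = 5.9e-03
sigma_y = E * elastic_strain = 187000 * 5.9e-03
sigma_y = 1103 MPa


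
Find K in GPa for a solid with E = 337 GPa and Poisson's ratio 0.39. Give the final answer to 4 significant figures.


K = E / (3*(1-2*nu))
K = 337 / (3*(1-2*0.39))
K = 510.6 GPa


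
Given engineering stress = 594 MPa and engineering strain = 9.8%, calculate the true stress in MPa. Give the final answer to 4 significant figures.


sigma_true = sigma_eng * (1 + epsilon_eng)
sigma_true = 594 * (1 + 0.098)
sigma_true = 652.2 MPa


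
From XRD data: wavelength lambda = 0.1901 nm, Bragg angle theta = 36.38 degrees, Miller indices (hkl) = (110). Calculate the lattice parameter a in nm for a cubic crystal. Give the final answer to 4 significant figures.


d = lambda / (2*sin(theta))
d = 0.1901 / (2*sin(36.38 deg))
d = 0.160249 nm
a = d * sqrt(h^2+k^2+l^2) = 0.160249 * sqrt(2)
a = 0.2266 nm


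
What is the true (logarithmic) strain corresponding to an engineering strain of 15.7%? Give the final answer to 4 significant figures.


epsilon_true = ln(1 + epsilon_eng)
epsilon_true = ln(1 + 0.157)
epsilon_true = 0.1458


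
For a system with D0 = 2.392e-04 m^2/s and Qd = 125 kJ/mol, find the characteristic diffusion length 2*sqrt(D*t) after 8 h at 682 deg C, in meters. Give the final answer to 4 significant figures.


Step 1: D = D0 * exp(-Qd/(R*T))
T = 955.15 K
D = 2.392e-04 * exp(-125e3 / (8.314 * 955.15)) = 3.48813e-11 m^2/s
Step 2: L = 2*sqrt(D*t)
t = 8 h = 28800 s
L = 2*sqrt(3.48813e-11 * 28800) = 2.005e-03 m


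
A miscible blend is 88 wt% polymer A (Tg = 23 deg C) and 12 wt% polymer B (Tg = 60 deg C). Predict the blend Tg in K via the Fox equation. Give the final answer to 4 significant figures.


1/Tg = w1/Tg1 + w2/Tg2 (in Kelvin)
Tg1 = 296.15 K, Tg2 = 333.15 K
1/Tg = 0.88/296.15 + 0.12/333.15
Tg = 300.2 K


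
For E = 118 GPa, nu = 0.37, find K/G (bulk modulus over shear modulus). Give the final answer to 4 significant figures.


G = E / (2*(1+nu))
G = 118 / (2*(1+0.37)) = 43.0657 GPa
K = E / (3*(1-2*nu))
K = 118 / (3*(1-2*0.37)) = 151.282 GPa
K/G = 151.282 / 43.0657 = 3.513


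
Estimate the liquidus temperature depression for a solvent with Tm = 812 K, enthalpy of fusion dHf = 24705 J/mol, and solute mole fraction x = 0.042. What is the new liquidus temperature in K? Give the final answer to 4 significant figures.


dT = R*Tm^2*x / dHf
dT = 8.314 * 812^2 * 0.042 / 24705
dT = 9.31937 K
T_new = 812 - 9.31937 = 802.7 K


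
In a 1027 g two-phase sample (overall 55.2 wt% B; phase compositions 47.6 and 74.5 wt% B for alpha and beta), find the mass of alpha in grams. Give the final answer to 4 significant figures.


f_alpha = (C_beta - C0) / (C_beta - C_alpha)
f_alpha = (74.5 - 55.2) / (74.5 - 47.6) = 0.717472
m_alpha = f_alpha * m_total = 0.717472 * 1027 = 736.8 g


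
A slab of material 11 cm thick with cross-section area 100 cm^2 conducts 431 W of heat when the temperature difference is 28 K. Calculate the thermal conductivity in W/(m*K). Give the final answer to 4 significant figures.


k = Q*L / (A*dT)
L = 0.11 m, A = 0.01 m^2
k = 431 * 0.11 / (0.01 * 28)
k = 169.3 W/(m*K)


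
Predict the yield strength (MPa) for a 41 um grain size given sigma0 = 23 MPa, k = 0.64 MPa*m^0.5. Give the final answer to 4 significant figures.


sigma_y = sigma0 + k / sqrt(d)
d = 41 um = 4.1e-05 m
sigma_y = 23 + 0.64 / sqrt(4.1e-05)
sigma_y = 123 MPa


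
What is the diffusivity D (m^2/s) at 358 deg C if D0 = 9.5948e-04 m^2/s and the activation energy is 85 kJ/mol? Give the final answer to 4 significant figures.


D = D0 * exp(-Qd / (R*T))
T = 631.15 K
D = 9.5948e-04 * exp(-85e3 / (8.314 * 631.15))
D = 8.853e-11 m^2/s


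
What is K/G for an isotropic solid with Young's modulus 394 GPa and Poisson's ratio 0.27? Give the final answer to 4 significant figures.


G = E / (2*(1+nu))
G = 394 / (2*(1+0.27)) = 155.118 GPa
K = E / (3*(1-2*nu))
K = 394 / (3*(1-2*0.27)) = 285.507 GPa
K/G = 285.507 / 155.118 = 1.841


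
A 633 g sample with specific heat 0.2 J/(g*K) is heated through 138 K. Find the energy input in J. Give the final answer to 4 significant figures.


Q = m * cp * dT
Q = 633 * 0.2 * 138
Q = 17470 J


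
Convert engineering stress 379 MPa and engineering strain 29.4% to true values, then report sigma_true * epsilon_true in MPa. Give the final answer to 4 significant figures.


sigma_true = sigma_eng * (1 + epsilon_eng)
sigma_true = 379 * (1 + 0.294) = 490.426 MPa
epsilon_true = ln(1 + epsilon_eng)
epsilon_true = ln(1 + 0.294) = 0.257738
sigma_true * epsilon_true = 490.426 * 0.257738 = 126.4 MPa


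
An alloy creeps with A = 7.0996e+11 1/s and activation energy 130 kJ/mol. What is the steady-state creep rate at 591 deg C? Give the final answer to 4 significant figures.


rate = A * exp(-Q / (R*T))
T = 591 + 273.15 = 864.15 K
rate = 7.0996e+11 * exp(-130e3 / (8.314 * 864.15))
rate = 9839 1/s


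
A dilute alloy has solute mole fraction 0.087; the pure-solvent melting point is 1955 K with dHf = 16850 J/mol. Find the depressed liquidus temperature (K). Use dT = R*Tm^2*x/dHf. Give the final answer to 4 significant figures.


dT = R*Tm^2*x / dHf
dT = 8.314 * 1955^2 * 0.087 / 16850
dT = 164.068 K
T_new = 1955 - 164.068 = 1791 K


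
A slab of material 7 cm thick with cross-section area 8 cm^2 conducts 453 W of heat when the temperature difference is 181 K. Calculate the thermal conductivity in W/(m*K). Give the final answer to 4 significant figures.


k = Q*L / (A*dT)
L = 0.07 m, A = 8e-04 m^2
k = 453 * 0.07 / (8e-04 * 181)
k = 219 W/(m*K)


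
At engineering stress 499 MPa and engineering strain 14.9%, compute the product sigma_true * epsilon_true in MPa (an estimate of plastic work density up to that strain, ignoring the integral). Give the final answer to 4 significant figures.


sigma_true = sigma_eng * (1 + epsilon_eng)
sigma_true = 499 * (1 + 0.149) = 573.351 MPa
epsilon_true = ln(1 + epsilon_eng)
epsilon_true = ln(1 + 0.149) = 0.138892
sigma_true * epsilon_true = 573.351 * 0.138892 = 79.63 MPa


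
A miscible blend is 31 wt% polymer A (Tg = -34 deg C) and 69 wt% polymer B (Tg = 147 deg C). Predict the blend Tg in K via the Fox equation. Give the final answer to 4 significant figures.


1/Tg = w1/Tg1 + w2/Tg2 (in Kelvin)
Tg1 = 239.15 K, Tg2 = 420.15 K
1/Tg = 0.31/239.15 + 0.69/420.15
Tg = 340.3 K


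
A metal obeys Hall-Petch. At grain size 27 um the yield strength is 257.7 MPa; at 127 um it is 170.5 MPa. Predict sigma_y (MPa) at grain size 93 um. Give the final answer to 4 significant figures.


sigma_y = sigma0 + k / sqrt(d)
1/sqrt(d1) = 1/sqrt(2.7e-05) = 192.45;  1/sqrt(d2) = 88.7357
k = (sigma1 - sigma2) / (1/sqrt(d1) - 1/sqrt(d2)) = (257.7 - 170.5) / (192.45 - 88.7357) = 0.84077 MPa*m^0.5
sigma0 = sigma1 - k/sqrt(d1) = 257.7 - 0.84077*192.45 = 95.8937 MPa
sigma_y(d3) = 95.8937 + 0.84077 / sqrt(9.3e-05) = 183.1 MPa


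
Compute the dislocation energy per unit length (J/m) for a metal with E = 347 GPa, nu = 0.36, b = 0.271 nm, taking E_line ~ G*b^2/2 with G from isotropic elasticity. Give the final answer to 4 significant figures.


Step 1: G = E / (2*(1+nu))
G = 347 / (2*(1+0.36)) = 127.574 GPa = 1.27574e+11 Pa
Step 2: E_line = G*b^2/2
b = 0.271 nm = 2.71e-10 m
E_line = 0.5 * 1.27574e+11 * (2.71e-10)^2 = 4.685e-09 J/m


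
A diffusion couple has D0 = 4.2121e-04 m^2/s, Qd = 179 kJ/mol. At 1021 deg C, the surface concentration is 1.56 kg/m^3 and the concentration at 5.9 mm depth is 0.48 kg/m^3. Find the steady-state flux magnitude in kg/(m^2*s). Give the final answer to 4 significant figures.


Step 1: D = D0 * exp(-Qd/(R*T))
T = 1021 + 273.15 = 1294.15 K
D = 4.2121e-04 * exp(-179e3 / (8.314 * 1294.15)) = 2.50852e-11 m^2/s
Step 2: J = D * (C1 - C2) / dx
J = 2.50852e-11 * (1.56 - 0.48) / 5.9e-03
J = 4.592e-09 kg/(m^2*s)


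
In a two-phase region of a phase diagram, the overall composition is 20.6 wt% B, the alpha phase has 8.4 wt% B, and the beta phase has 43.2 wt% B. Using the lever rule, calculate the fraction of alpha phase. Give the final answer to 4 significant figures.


f_alpha = (C_beta - C0) / (C_beta - C_alpha)
f_alpha = (43.2 - 20.6) / (43.2 - 8.4)
f_alpha = 0.6494


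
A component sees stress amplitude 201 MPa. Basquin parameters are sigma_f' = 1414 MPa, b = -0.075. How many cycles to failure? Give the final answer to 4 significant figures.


sigma_a = sigma_f' * (2*Nf)^b
2*Nf = (sigma_a / sigma_f')^(1/b)
2*Nf = (201 / 1414)^(1/-0.075)
2*Nf = 1.98021e+11
Nf = 9.901e+10 cycles


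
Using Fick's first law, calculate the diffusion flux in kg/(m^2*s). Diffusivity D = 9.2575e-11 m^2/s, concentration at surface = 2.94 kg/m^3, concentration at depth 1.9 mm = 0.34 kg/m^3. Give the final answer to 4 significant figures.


J = -D * (dC/dx) = D * (C1 - C2) / dx
J = 9.2575e-11 * (2.94 - 0.34) / 1.9e-03
J = 1.267e-07 kg/(m^2*s)


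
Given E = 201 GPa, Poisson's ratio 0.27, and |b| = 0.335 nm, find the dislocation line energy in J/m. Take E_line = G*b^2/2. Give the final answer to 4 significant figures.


Step 1: G = E / (2*(1+nu))
G = 201 / (2*(1+0.27)) = 79.1339 GPa = 7.91339e+10 Pa
Step 2: E_line = G*b^2/2
b = 0.335 nm = 3.35e-10 m
E_line = 0.5 * 7.91339e+10 * (3.35e-10)^2 = 4.44e-09 J/m


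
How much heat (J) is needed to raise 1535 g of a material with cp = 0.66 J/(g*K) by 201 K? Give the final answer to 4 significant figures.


Q = m * cp * dT
Q = 1535 * 0.66 * 201
Q = 203600 J


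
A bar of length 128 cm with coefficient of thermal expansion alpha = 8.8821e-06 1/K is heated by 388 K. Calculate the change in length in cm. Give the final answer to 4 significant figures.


dL = L0 * alpha * dT
dL = 128 * 8.8821e-06 * 388
dL = 0.4411 cm


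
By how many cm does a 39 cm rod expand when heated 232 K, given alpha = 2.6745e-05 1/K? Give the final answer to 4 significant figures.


dL = L0 * alpha * dT
dL = 39 * 2.6745e-05 * 232
dL = 0.242 cm


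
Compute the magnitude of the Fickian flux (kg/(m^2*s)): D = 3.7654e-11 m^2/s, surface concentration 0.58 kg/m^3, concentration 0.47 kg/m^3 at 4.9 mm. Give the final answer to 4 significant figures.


J = -D * (dC/dx) = D * (C1 - C2) / dx
J = 3.7654e-11 * (0.58 - 0.47) / 4.9e-03
J = 8.453e-10 kg/(m^2*s)


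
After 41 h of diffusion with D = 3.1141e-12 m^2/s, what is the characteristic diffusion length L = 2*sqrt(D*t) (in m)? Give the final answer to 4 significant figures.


t = 41 hr = 147600 s
Diffusion length = 2*sqrt(D*t)
= 2*sqrt(3.1141e-12 * 147600)
= 1.356e-03 m


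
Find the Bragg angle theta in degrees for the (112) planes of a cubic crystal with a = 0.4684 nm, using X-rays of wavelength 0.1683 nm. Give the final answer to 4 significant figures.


d = a / sqrt(h^2+k^2+l^2)
d = 0.4684 / sqrt(6) = 0.191223 nm
lambda = 2*d*sin(theta)  =>  sin(theta) = lambda / (2*d)
sin(theta) = 0.1683 / (2 * 0.191223) = 0.440061
theta = 26.11 deg


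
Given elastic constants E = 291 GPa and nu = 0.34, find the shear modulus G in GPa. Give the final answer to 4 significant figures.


G = E / (2*(1+nu))
G = 291 / (2*(1+0.34))
G = 108.6 GPa


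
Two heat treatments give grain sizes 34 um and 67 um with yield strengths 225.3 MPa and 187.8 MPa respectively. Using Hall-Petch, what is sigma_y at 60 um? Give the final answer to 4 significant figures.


sigma_y = sigma0 + k / sqrt(d)
1/sqrt(d1) = 1/sqrt(3.4e-05) = 171.499;  1/sqrt(d2) = 122.169
k = (sigma1 - sigma2) / (1/sqrt(d1) - 1/sqrt(d2)) = (225.3 - 187.8) / (171.499 - 122.169) = 0.7602 MPa*m^0.5
sigma0 = sigma1 - k/sqrt(d1) = 225.3 - 0.7602*171.499 = 94.9268 MPa
sigma_y(d3) = 94.9268 + 0.7602 / sqrt(6e-05) = 193.1 MPa


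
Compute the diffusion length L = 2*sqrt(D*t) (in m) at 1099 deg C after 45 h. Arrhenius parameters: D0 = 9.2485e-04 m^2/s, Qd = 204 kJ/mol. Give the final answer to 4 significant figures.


Step 1: D = D0 * exp(-Qd/(R*T))
T = 1372.15 K
D = 9.2485e-04 * exp(-204e3 / (8.314 * 1372.15)) = 1.5848e-11 m^2/s
Step 2: L = 2*sqrt(D*t)
t = 45 h = 162000 s
L = 2*sqrt(1.5848e-11 * 162000) = 3.205e-03 m


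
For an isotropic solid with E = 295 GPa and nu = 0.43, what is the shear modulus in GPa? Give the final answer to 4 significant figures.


G = E / (2*(1+nu))
G = 295 / (2*(1+0.43))
G = 103.1 GPa


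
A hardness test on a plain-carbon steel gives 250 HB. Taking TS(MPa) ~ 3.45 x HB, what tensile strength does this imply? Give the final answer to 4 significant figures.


TS (MPa) = 3.45 * HB
TS = 3.45 * 250
TS = 862.5 MPa


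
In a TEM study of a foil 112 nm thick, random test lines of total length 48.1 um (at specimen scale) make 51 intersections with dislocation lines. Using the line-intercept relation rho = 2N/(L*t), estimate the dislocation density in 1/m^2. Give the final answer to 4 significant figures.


rho = 2N / (L * t)
L = 48.1 um = 4.81e-05 m, t = 112 nm = 1.12e-07 m
rho = 2 * 51 / (4.81e-05 * 1.12e-07)
rho = 1.893e+13 1/m^2


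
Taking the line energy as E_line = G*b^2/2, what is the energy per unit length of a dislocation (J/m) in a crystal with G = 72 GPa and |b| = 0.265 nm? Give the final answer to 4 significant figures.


E = G*b^2/2
b = 0.265 nm = 2.65e-10 m
G = 72 GPa = 7.2e+10 Pa
E = 0.5 * 7.2e+10 * (2.65e-10)^2
E = 2.528e-09 J/m


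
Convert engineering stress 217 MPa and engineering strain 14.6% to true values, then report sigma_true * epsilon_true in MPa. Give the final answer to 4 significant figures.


sigma_true = sigma_eng * (1 + epsilon_eng)
sigma_true = 217 * (1 + 0.146) = 248.682 MPa
epsilon_true = ln(1 + epsilon_eng)
epsilon_true = ln(1 + 0.146) = 0.136278
sigma_true * epsilon_true = 248.682 * 0.136278 = 33.89 MPa


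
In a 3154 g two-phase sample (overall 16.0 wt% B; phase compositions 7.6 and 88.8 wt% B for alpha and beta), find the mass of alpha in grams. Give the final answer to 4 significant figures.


f_alpha = (C_beta - C0) / (C_beta - C_alpha)
f_alpha = (88.8 - 16.0) / (88.8 - 7.6) = 0.896552
m_alpha = f_alpha * m_total = 0.896552 * 3154 = 2828 g


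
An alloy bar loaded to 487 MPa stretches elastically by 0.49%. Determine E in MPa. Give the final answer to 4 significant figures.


E = sigma / epsilon
epsilon = 0.49% = 4.9e-03
E = 487 / 4.9e-03
E = 99390 MPa


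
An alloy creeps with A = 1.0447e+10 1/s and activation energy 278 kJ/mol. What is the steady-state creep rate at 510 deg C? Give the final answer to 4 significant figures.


rate = A * exp(-Q / (R*T))
T = 510 + 273.15 = 783.15 K
rate = 1.0447e+10 * exp(-278e3 / (8.314 * 783.15))
rate = 2.994e-09 1/s
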